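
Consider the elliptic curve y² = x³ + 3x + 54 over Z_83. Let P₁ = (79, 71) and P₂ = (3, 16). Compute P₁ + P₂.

(17, 11)

(79, 71) + (3, 16). λ = (16 - 71)/(3 - 79) ≡ 28/7 mod 83. 7⁻¹ ≡ 12 (mod 83), so λ ≡ 4.
  x = λ² - 79 - 3 = 16 - 82 ≡ 17; y = λ·(79 - 17) - 71 ≡ 11. → (17, 11)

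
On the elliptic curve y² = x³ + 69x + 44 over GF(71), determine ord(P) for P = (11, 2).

2P: tangent at (11, 2): λ = (3·11² + 69)/(2·2) ≡ 6/4. 4⁻¹ ≡ 18 (mod 71), so λ ≡ 6·18 ≡ 37.
  x = λ² - 11 - 11 = 1369 - 22 ≡ 69; y = λ·(11 - 69) - 2 ≡ 53. → (69, 53)
3P: (69, 53) + (11, 2). λ = (2 - 53)/(11 - 69) ≡ 20/13 mod 71. 13⁻¹ ≡ 11 (mod 71) since 13·11 = 143 ≡ 1, so λ ≡ 7.
  x = λ² - 69 - 11 = 49 - 80 ≡ 40; y = λ·(69 - 40) - 53 ≡ 8. → (40, 8)
4P: (40, 8) + (11, 2). λ = (2 - 8)/(11 - 40) ≡ 65/42 mod 71. 42⁻¹ ≡ 22 (mod 71) since 42·22 = 924 ≡ 1, so λ ≡ 10.
  x = λ² - 40 - 11 = 100 - 51 ≡ 49; y = λ·(40 - 49) - 8 ≡ 44. → (49, 44)
5P: (49, 44) + (11, 2). λ = (2 - 44)/(11 - 49) ≡ 29/33 mod 71. 33⁻¹ ≡ 28 (mod 71), so λ ≡ 31.
  x = λ² - 49 - 11 = 961 - 60 ≡ 49; y = λ·(49 - 49) - 44 ≡ 27. → (49, 27)
6P: (49, 27) + (11, 2). λ = (2 - 27)/(11 - 49) ≡ 46/33 mod 71. 33⁻¹ ≡ 28 (mod 71) since 33·28 = 924 ≡ 1, so λ ≡ 10.
  x = λ² - 49 - 11 = 100 - 60 ≡ 40; y = λ·(49 - 40) - 27 ≡ 63. → (40, 63)
7P: (40, 63) + (11, 2). λ = (2 - 63)/(11 - 40) ≡ 10/42 mod 71. 42⁻¹ ≡ 22 (mod 71), so λ ≡ 7.
  x = λ² - 40 - 11 = 49 - 51 ≡ 69; y = λ·(40 - 69) - 63 ≡ 18. → (69, 18)
8P: (69, 18) + (11, 2). λ = (2 - 18)/(11 - 69) ≡ 55/13 mod 71. 13⁻¹ ≡ 11 (mod 71), so λ ≡ 37.
  x = λ² - 69 - 11 = 1369 - 80 ≡ 11; y = λ·(69 - 11) - 18 ≡ 69. → (11, 69)
9P: (11, 69) + (11, 2): same x and y₁ ≡ -y₂, so the sum is ∞.
9P = ∞, so the order is 9.

9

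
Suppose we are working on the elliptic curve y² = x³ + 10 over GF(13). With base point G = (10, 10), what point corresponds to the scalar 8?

(10, 3)

Repeated addition: build up to 8G.
2G: tangent at (10, 10): λ = (3·10² + 0)/(2·10) ≡ 1/7. 7⁻¹ ≡ 2 (mod 13), so λ ≡ 1·2 ≡ 2.
  x = λ² - 10 - 10 = 4 - 20 ≡ 10; y = λ·(10 - 10) - 10 ≡ 3. → (10, 3)
3G: (10, 3) + (10, 10): same x and y₁ ≡ -y₂, so the sum is ∞.
4G: ∞ + (10, 10) = (10, 10) (identity).
5G: tangent at (10, 10): λ = (3·10² + 0)/(2·10) ≡ 1/7. 7⁻¹ ≡ 2 (mod 13), so λ ≡ 1·2 ≡ 2.
  x = λ² - 10 - 10 = 4 - 20 ≡ 10; y = λ·(10 - 10) - 10 ≡ 3. → (10, 3)
6G: (10, 3) + (10, 10): same x and y₁ ≡ -y₂, so the sum is ∞.
7G: ∞ + (10, 10) = (10, 10) (identity).
8G: tangent at (10, 10): λ = (3·10² + 0)/(2·10) ≡ 1/7. 7⁻¹ ≡ 2 (mod 13), so λ ≡ 1·2 ≡ 2.
  x = λ² - 10 - 10 = 4 - 20 ≡ 10; y = λ·(10 - 10) - 10 ≡ 3. → (10, 3)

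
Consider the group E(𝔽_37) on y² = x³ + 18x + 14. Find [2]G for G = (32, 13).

tangent at (32, 13): λ = (3·32² + 18)/(2·13) ≡ 19/26. 26⁻¹ ≡ 10 (mod 37) since 26·10 = 260 ≡ 1, so λ ≡ 19·10 ≡ 5.
  x = λ² - 32 - 32 = 25 - 64 ≡ 35; y = λ·(32 - 35) - 13 ≡ 9. → (35, 9)

(35, 9)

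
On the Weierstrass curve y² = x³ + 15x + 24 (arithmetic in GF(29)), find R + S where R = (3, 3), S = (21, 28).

(14, 22)

(3, 3) + (21, 28). λ = (28 - 3)/(21 - 3) ≡ 25/18 mod 29. 18⁻¹ ≡ 21 (mod 29) since 18·21 = 378 ≡ 1, so λ ≡ 3.
  x = λ² - 3 - 21 = 9 - 24 ≡ 14; y = λ·(3 - 14) - 3 ≡ 22. → (14, 22)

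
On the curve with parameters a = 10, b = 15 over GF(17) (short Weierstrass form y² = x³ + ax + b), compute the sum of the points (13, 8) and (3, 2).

(13, 8) + (3, 2). λ = (2 - 8)/(3 - 13) ≡ 11/7 mod 17. 7⁻¹ ≡ 5 (mod 17), so λ ≡ 4.
  x = λ² - 13 - 3 = 16 - 16 ≡ 0; y = λ·(13 - 0) - 8 ≡ 10. → (0, 10)

(0, 10)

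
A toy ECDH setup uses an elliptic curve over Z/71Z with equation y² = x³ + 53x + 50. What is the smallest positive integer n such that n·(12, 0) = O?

2P: (12, 0) + (12, 0): same x and y₁ ≡ -y₂, so the sum is O.
2P = O, so the order is 2.

2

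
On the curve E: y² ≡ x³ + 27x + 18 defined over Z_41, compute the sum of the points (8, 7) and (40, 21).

(8, 7) + (40, 21). λ = (21 - 7)/(40 - 8) ≡ 14/32 mod 41. 32⁻¹ ≡ 9 (mod 41) since 32·9 = 288 ≡ 1, so λ ≡ 3.
  x = λ² - 8 - 40 = 9 - 48 ≡ 2; y = λ·(8 - 2) - 7 ≡ 11. → (2, 11)

(2, 11)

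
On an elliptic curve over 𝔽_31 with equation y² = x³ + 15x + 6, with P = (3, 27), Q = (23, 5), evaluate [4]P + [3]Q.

First 4P:
Repeated addition: build up to 4P.
2P: tangent at (3, 27): λ = (3·3² + 15)/(2·27) ≡ 11/23. 23⁻¹ ≡ 27 (mod 31), so λ ≡ 11·27 ≡ 18.
  x = λ² - 3 - 3 = 324 - 6 ≡ 8; y = λ·(3 - 8) - 27 ≡ 7. → (8, 7)
3P: (8, 7) + (3, 27). λ = (27 - 7)/(3 - 8) ≡ 20/26 mod 31. 26⁻¹ ≡ 6 (mod 31) since 26·6 = 156 ≡ 1, so λ ≡ 27.
  x = λ² - 8 - 3 = 729 - 11 ≡ 5; y = λ·(8 - 5) - 7 ≡ 12. → (5, 12)
4P: (5, 12) + (3, 27). λ = (27 - 12)/(3 - 5) ≡ 15/29 mod 31. 29⁻¹ ≡ 15 (mod 31) since 29·15 = 435 ≡ 1, so λ ≡ 8.
  x = λ² - 5 - 3 = 64 - 8 ≡ 25; y = λ·(5 - 25) - 12 ≡ 14. → (25, 14)
4P = (25, 14).
Next 3Q:
Repeated addition: build up to 3Q.
2Q: tangent at (23, 5): λ = (3·23² + 15)/(2·5) ≡ 21/10. 10⁻¹ ≡ 28 (mod 31), so λ ≡ 21·28 ≡ 30.
  x = λ² - 23 - 23 = 900 - 46 ≡ 17; y = λ·(23 - 17) - 5 ≡ 20. → (17, 20)
3Q: (17, 20) + (23, 5). λ = (5 - 20)/(23 - 17) ≡ 16/6 mod 31. 6⁻¹ ≡ 26 (mod 31), so λ ≡ 13.
  x = λ² - 17 - 23 = 169 - 40 ≡ 5; y = λ·(17 - 5) - 20 ≡ 12. → (5, 12)
3Q = (5, 12).
Finally 4P + 3Q:
(25, 14) + (5, 12). λ = (12 - 14)/(5 - 25) ≡ 29/11 mod 31. 11⁻¹ ≡ 17 (mod 31), so λ ≡ 28.
  x = λ² - 25 - 5 = 784 - 30 ≡ 10; y = λ·(25 - 10) - 14 ≡ 3. → (10, 3)

(10, 3)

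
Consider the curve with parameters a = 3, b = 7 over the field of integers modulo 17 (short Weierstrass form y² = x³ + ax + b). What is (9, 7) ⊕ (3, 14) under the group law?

(4, 7)

(9, 7) + (3, 14). λ = (14 - 7)/(3 - 9) ≡ 7/11 mod 17. 11⁻¹ ≡ 14 (mod 17), so λ ≡ 13.
  x = λ² - 9 - 3 = 169 - 12 ≡ 4; y = λ·(9 - 4) - 7 ≡ 7. → (4, 7)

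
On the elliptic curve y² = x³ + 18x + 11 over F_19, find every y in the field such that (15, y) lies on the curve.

none

x³ + 18x + 11 = 3656 ≡ 8 (mod 19).
8 is a non-residue mod 19; no y exists.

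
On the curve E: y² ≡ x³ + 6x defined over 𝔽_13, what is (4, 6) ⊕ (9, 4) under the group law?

(4, 6) + (9, 4). λ = (4 - 6)/(9 - 4) ≡ 11/5 mod 13. 5⁻¹ ≡ 8 (mod 13), so λ ≡ 10.
  x = λ² - 4 - 9 = 100 - 13 ≡ 9; y = λ·(4 - 9) - 6 ≡ 9. → (9, 9)

(9, 9)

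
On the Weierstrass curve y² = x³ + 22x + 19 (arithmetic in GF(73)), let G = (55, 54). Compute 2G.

(60, 23)

tangent at (55, 54): λ = (3·55² + 22)/(2·54) ≡ 45/35. 35⁻¹ ≡ 48 (mod 73) since 35·48 = 1680 ≡ 1, so λ ≡ 45·48 ≡ 43.
  x = λ² - 55 - 55 = 1849 - 110 ≡ 60; y = λ·(55 - 60) - 54 ≡ 23. → (60, 23)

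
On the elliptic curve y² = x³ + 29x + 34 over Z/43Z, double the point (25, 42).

(29, 25)

tangent at (25, 42): λ = (3·25² + 29)/(2·42) ≡ 12/41. 41⁻¹ ≡ 21 (mod 43) since 41·21 = 861 ≡ 1, so λ ≡ 12·21 ≡ 37.
  x = λ² - 25 - 25 = 1369 - 50 ≡ 29; y = λ·(25 - 29) - 42 ≡ 25. → (29, 25)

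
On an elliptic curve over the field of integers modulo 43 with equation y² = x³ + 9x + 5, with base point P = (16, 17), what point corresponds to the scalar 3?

Repeated addition: build up to 3P.
2P: tangent at (16, 17): λ = (3·16² + 9)/(2·17) ≡ 3/34. 34⁻¹ ≡ 19 (mod 43), so λ ≡ 3·19 ≡ 14.
  x = λ² - 16 - 16 = 196 - 32 ≡ 35; y = λ·(16 - 35) - 17 ≡ 18. → (35, 18)
3P: (35, 18) + (16, 17). λ = (17 - 18)/(16 - 35) ≡ 42/24 mod 43. 24⁻¹ ≡ 9 (mod 43) since 24·9 = 216 ≡ 1, so λ ≡ 34.
  x = λ² - 35 - 16 = 1156 - 51 ≡ 30; y = λ·(35 - 30) - 18 ≡ 23. → (30, 23)

(30, 23)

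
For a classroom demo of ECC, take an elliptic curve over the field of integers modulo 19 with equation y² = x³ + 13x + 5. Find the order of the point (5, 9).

2P: tangent at (5, 9): λ = (3·5² + 13)/(2·9) ≡ 12/18. 18⁻¹ ≡ 18 (mod 19), so λ ≡ 12·18 ≡ 7.
  x = λ² - 5 - 5 = 49 - 10 ≡ 1; y = λ·(5 - 1) - 9 ≡ 0. → (1, 0)
3P: (1, 0) + (5, 9). λ = (9 - 0)/(5 - 1) ≡ 9/4 mod 19. 4⁻¹ ≡ 5 (mod 19) since 4·5 = 20 ≡ 1, so λ ≡ 7.
  x = λ² - 1 - 5 = 49 - 6 ≡ 5; y = λ·(1 - 5) - 0 ≡ 10. → (5, 10)
4P: (5, 10) + (5, 9): same x and y₁ ≡ -y₂, so the sum is O.
4P = O, so the order is 4.

4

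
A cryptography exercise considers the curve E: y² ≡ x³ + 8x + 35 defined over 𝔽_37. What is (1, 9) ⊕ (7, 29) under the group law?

(36, 10)

(1, 9) + (7, 29). λ = (29 - 9)/(7 - 1) ≡ 20/6 mod 37. 6⁻¹ ≡ 31 (mod 37), so λ ≡ 28.
  x = λ² - 1 - 7 = 784 - 8 ≡ 36; y = λ·(1 - 36) - 9 ≡ 10. → (36, 10)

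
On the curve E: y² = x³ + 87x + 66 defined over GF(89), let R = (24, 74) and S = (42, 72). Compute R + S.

(34, 26)

(24, 74) + (42, 72). λ = (72 - 74)/(42 - 24) ≡ 87/18 mod 89. 18⁻¹ ≡ 5 (mod 89) since 18·5 = 90 ≡ 1, so λ ≡ 79.
  x = λ² - 24 - 42 = 6241 - 66 ≡ 34; y = λ·(24 - 34) - 74 ≡ 26. → (34, 26)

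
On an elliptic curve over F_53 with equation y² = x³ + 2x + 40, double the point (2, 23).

tangent at (2, 23): λ = (3·2² + 2)/(2·23) ≡ 14/46. 46⁻¹ ≡ 15 (mod 53) since 46·15 = 690 ≡ 1, so λ ≡ 14·15 ≡ 51.
  x = λ² - 2 - 2 = 2601 - 4 ≡ 0; y = λ·(2 - 0) - 23 ≡ 26. → (0, 26)

(0, 26)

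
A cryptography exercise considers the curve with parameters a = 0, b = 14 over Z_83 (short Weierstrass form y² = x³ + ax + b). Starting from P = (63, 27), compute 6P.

Repeated addition: build up to 6P.
2P: tangent at (63, 27): λ = (3·63² + 0)/(2·27) ≡ 38/54. 54⁻¹ ≡ 20 (mod 83), so λ ≡ 38·20 ≡ 13.
  x = λ² - 63 - 63 = 169 - 126 ≡ 43; y = λ·(63 - 43) - 27 ≡ 67. → (43, 67)
3P: (43, 67) + (63, 27). λ = (27 - 67)/(63 - 43) ≡ 43/20 mod 83. 20⁻¹ ≡ 54 (mod 83), so λ ≡ 81.
  x = λ² - 43 - 63 = 6561 - 106 ≡ 64; y = λ·(43 - 64) - 67 ≡ 58. → (64, 58)
4P: (64, 58) + (63, 27). λ = (27 - 58)/(63 - 64) ≡ 52/82 mod 83. 82⁻¹ ≡ 82 (mod 83), so λ ≡ 31.
  x = λ² - 64 - 63 = 961 - 127 ≡ 4; y = λ·(64 - 4) - 58 ≡ 59. → (4, 59)
5P: (4, 59) + (63, 27). λ = (27 - 59)/(63 - 4) ≡ 51/59 mod 83. 59⁻¹ ≡ 38 (mod 83), so λ ≡ 29.
  x = λ² - 4 - 63 = 841 - 67 ≡ 27; y = λ·(4 - 27) - 59 ≡ 21. → (27, 21)
6P: (27, 21) + (63, 27). λ = (27 - 21)/(63 - 27) ≡ 6/36 mod 83. 36⁻¹ ≡ 30 (mod 83) since 36·30 = 1080 ≡ 1, so λ ≡ 14.
  x = λ² - 27 - 63 = 196 - 90 ≡ 23; y = λ·(27 - 23) - 21 ≡ 35. → (23, 35)

(23, 35)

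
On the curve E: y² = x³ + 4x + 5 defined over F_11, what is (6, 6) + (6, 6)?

(3, 0)

tangent at (6, 6): λ = (3·6² + 4)/(2·6) ≡ 2/1. 1⁻¹ ≡ 1 (mod 11), so λ ≡ 2·1 ≡ 2.
  x = λ² - 6 - 6 = 4 - 12 ≡ 3; y = λ·(6 - 3) - 6 ≡ 0. → (3, 0)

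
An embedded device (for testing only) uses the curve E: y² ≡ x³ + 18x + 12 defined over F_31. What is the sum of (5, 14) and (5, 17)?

The two points share x = 5 and their y-coordinates satisfy 14 + 17 ≡ 0 (mod 31), so they are inverses. Their sum is O.

O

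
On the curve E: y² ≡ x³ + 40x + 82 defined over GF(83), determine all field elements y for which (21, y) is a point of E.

x³ + 40x + 82 = 10183 ≡ 57 (mod 83).
57 is a non-residue mod 83; no y exists.

none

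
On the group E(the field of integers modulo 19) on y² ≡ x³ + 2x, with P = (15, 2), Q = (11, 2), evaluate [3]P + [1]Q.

(15, 17)

First 3P:
Repeated addition: build up to 3P.
2P: tangent at (15, 2): λ = (3·15² + 2)/(2·2) ≡ 12/4. 4⁻¹ ≡ 5 (mod 19), so λ ≡ 12·5 ≡ 3.
  x = λ² - 15 - 15 = 9 - 30 ≡ 17; y = λ·(15 - 17) - 2 ≡ 11. → (17, 11)
3P: (17, 11) + (15, 2). λ = (2 - 11)/(15 - 17) ≡ 10/17 mod 19. 17⁻¹ ≡ 9 (mod 19) since 17·9 = 153 ≡ 1, so λ ≡ 14.
  x = λ² - 17 - 15 = 196 - 32 ≡ 12; y = λ·(17 - 12) - 11 ≡ 2. → (12, 2)
3P = (12, 2).
Finally 3P + Q:
(12, 2) + (11, 2). λ = (2 - 2)/(11 - 12) ≡ 0/18 mod 19. 18⁻¹ ≡ 18 (mod 19), so λ ≡ 0.
  x = λ² - 12 - 11 = 0 - 23 ≡ 15; y = λ·(12 - 15) - 2 ≡ 17. → (15, 17)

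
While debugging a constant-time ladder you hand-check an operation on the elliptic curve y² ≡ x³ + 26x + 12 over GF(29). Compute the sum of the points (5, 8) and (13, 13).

(5, 8) + (13, 13). λ = (13 - 8)/(13 - 5) ≡ 5/8 mod 29. 8⁻¹ ≡ 11 (mod 29) since 8·11 = 88 ≡ 1, so λ ≡ 26.
  x = λ² - 5 - 13 = 676 - 18 ≡ 20; y = λ·(5 - 20) - 8 ≡ 8. → (20, 8)

(20, 8)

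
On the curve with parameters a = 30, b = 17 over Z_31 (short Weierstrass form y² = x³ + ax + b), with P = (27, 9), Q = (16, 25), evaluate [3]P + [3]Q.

(16, 25)

First 3P:
Repeated addition: build up to 3P.
2P: tangent at (27, 9): λ = (3·27² + 30)/(2·9) ≡ 16/18. 18⁻¹ ≡ 19 (mod 31) since 18·19 = 342 ≡ 1, so λ ≡ 16·19 ≡ 25.
  x = λ² - 27 - 27 = 625 - 54 ≡ 13; y = λ·(27 - 13) - 9 ≡ 0. → (13, 0)
3P: (13, 0) + (27, 9). λ = (9 - 0)/(27 - 13) ≡ 9/14 mod 31. 14⁻¹ ≡ 20 (mod 31), so λ ≡ 25.
  x = λ² - 13 - 27 = 625 - 40 ≡ 27; y = λ·(13 - 27) - 0 ≡ 22. → (27, 22)
3P = (27, 22).
Next 3Q:
Repeated addition: build up to 3Q.
2Q: tangent at (16, 25): λ = (3·16² + 30)/(2·25) ≡ 23/19. 19⁻¹ ≡ 18 (mod 31), so λ ≡ 23·18 ≡ 11.
  x = λ² - 16 - 16 = 121 - 32 ≡ 27; y = λ·(16 - 27) - 25 ≡ 9. → (27, 9)
3Q: (27, 9) + (16, 25). λ = (25 - 9)/(16 - 27) ≡ 16/20 mod 31. 20⁻¹ ≡ 14 (mod 31), so λ ≡ 7.
  x = λ² - 27 - 16 = 49 - 43 ≡ 6; y = λ·(27 - 6) - 9 ≡ 14. → (6, 14)
3Q = (6, 14).
Finally 3P + 3Q:
(27, 22) + (6, 14). λ = (14 - 22)/(6 - 27) ≡ 23/10 mod 31. 10⁻¹ ≡ 28 (mod 31), so λ ≡ 24.
  x = λ² - 27 - 6 = 576 - 33 ≡ 16; y = λ·(27 - 16) - 22 ≡ 25. → (16, 25)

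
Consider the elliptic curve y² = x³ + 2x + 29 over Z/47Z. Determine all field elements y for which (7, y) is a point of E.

x³ + 2x + 29 = 386 ≡ 10 (mod 47).
10 is a non-residue mod 47; no y exists.

none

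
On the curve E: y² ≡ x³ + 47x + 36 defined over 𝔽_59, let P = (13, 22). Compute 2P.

tangent at (13, 22): λ = (3·13² + 47)/(2·22) ≡ 23/44. 44⁻¹ ≡ 55 (mod 59), so λ ≡ 23·55 ≡ 26.
  x = λ² - 13 - 13 = 676 - 26 ≡ 1; y = λ·(13 - 1) - 22 ≡ 54. → (1, 54)

(1, 54)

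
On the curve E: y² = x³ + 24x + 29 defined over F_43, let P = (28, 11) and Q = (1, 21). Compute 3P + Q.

First 3P:
Repeated addition: build up to 3P.
2P: tangent at (28, 11): λ = (3·28² + 24)/(2·11) ≡ 11/22. 22⁻¹ ≡ 2 (mod 43) since 22·2 = 44 ≡ 1, so λ ≡ 11·2 ≡ 22.
  x = λ² - 28 - 28 = 484 - 56 ≡ 41; y = λ·(28 - 41) - 11 ≡ 4. → (41, 4)
3P: (41, 4) + (28, 11). λ = (11 - 4)/(28 - 41) ≡ 7/30 mod 43. 30⁻¹ ≡ 33 (mod 43), so λ ≡ 16.
  x = λ² - 41 - 28 = 256 - 69 ≡ 15; y = λ·(41 - 15) - 4 ≡ 25. → (15, 25)
3P = (15, 25).
Finally 3P + Q:
(15, 25) + (1, 21). λ = (21 - 25)/(1 - 15) ≡ 39/29 mod 43. 29⁻¹ ≡ 3 (mod 43), so λ ≡ 31.
  x = λ² - 15 - 1 = 961 - 16 ≡ 42; y = λ·(15 - 42) - 25 ≡ 41. → (42, 41)

(42, 41)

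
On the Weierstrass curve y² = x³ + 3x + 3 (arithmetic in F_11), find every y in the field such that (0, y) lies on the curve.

5, 6

x³ + 3x + 3 = 3 ≡ 3 (mod 11).
Square roots of 3 mod 11: 5 and 6 (since 5² = 25 ≡ 3).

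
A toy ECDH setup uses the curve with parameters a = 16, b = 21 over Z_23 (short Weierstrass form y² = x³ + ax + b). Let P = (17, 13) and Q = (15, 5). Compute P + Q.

(17, 13) + (15, 5). λ = (5 - 13)/(15 - 17) ≡ 15/21 mod 23. 21⁻¹ ≡ 11 (mod 23) since 21·11 = 231 ≡ 1, so λ ≡ 4.
  x = λ² - 17 - 15 = 16 - 32 ≡ 7; y = λ·(17 - 7) - 13 ≡ 4. → (7, 4)

(7, 4)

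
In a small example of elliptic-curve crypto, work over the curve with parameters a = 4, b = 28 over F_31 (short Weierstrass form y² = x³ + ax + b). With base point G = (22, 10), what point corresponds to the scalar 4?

Double-and-add on 4 = (100)₂. Start with G = (22, 10) for the leading 1-bit.
double: tangent at (22, 10): λ = (3·22² + 4)/(2·10) ≡ 30/20. 20⁻¹ ≡ 14 (mod 31), so λ ≡ 30·14 ≡ 17.
  x = λ² - 22 - 22 = 289 - 44 ≡ 28; y = λ·(22 - 28) - 10 ≡ 12. → (28, 12)
double: tangent at (28, 12): λ = (3·28² + 4)/(2·12) ≡ 0/24. 24⁻¹ ≡ 22 (mod 31), so λ ≡ 0·22 ≡ 0.
  x = λ² - 28 - 28 = 0 - 56 ≡ 6; y = λ·(28 - 6) - 12 ≡ 19. → (6, 19)

(6, 19)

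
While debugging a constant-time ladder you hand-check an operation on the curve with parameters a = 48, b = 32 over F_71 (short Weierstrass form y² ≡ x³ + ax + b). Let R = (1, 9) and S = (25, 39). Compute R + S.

(1, 9) + (25, 39). λ = (39 - 9)/(25 - 1) ≡ 30/24 mod 71. 24⁻¹ ≡ 3 (mod 71), so λ ≡ 19.
  x = λ² - 1 - 25 = 361 - 26 ≡ 51; y = λ·(1 - 51) - 9 ≡ 35. → (51, 35)

(51, 35)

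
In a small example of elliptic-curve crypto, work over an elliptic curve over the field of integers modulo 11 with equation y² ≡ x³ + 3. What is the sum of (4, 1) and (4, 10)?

O

The two points share x = 4 and their y-coordinates satisfy 1 + 10 ≡ 0 (mod 11), so they are inverses. Their sum is the point at infinity.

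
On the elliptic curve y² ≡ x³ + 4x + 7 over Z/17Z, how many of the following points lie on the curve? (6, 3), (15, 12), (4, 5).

2

(6, 3): 3² ≡ 9, rhs ≡ 9 → on.
(15, 12): 12² ≡ 8, rhs ≡ 8 → on.
(4, 5): 5² ≡ 8, rhs ≡ 2 → off.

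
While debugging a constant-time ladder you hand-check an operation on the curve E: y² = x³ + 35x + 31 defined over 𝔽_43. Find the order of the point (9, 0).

2

2P: (9, 0) + (9, 0): same x and y₁ ≡ -y₂, so the sum is the point at infinity.
2P = the point at infinity, so the order is 2.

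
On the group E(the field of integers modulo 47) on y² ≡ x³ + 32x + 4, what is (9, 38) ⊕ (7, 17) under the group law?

(9, 38) + (7, 17). λ = (17 - 38)/(7 - 9) ≡ 26/45 mod 47. 45⁻¹ ≡ 23 (mod 47) since 45·23 = 1035 ≡ 1, so λ ≡ 34.
  x = λ² - 9 - 7 = 1156 - 16 ≡ 12; y = λ·(9 - 12) - 38 ≡ 1. → (12, 1)

(12, 1)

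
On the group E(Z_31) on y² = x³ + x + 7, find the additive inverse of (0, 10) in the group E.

-(0, 10) = (0, -10 mod 31) = (0, 21).

(0, 21)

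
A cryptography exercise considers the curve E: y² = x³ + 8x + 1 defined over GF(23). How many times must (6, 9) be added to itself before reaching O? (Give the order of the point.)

12

2P: tangent at (6, 9): λ = (3·6² + 8)/(2·9) ≡ 1/18. 18⁻¹ ≡ 9 (mod 23), so λ ≡ 1·9 ≡ 9.
  x = λ² - 6 - 6 = 81 - 12 ≡ 0; y = λ·(6 - 0) - 9 ≡ 22. → (0, 22)
3P: (0, 22) + (6, 9). λ = (9 - 22)/(6 - 0) ≡ 10/6 mod 23. 6⁻¹ ≡ 4 (mod 23) since 6·4 = 24 ≡ 1, so λ ≡ 17.
  x = λ² - 0 - 6 = 289 - 6 ≡ 7; y = λ·(0 - 7) - 22 ≡ 20. → (7, 20)
4P: (7, 20) + (6, 9). λ = (9 - 20)/(6 - 7) ≡ 12/22 mod 23. 22⁻¹ ≡ 22 (mod 23) since 22·22 = 484 ≡ 1, so λ ≡ 11.
  x = λ² - 7 - 6 = 121 - 13 ≡ 16; y = λ·(7 - 16) - 20 ≡ 19. → (16, 19)
5P: (16, 19) + (6, 9). λ = (9 - 19)/(6 - 16) ≡ 13/13 mod 23. 13⁻¹ ≡ 16 (mod 23), so λ ≡ 1.
  x = λ² - 16 - 6 = 1 - 22 ≡ 2; y = λ·(16 - 2) - 19 ≡ 18. → (2, 18)
6P: (2, 18) + (6, 9). λ = (9 - 18)/(6 - 2) ≡ 14/4 mod 23. 4⁻¹ ≡ 6 (mod 23), so λ ≡ 15.
  x = λ² - 2 - 6 = 225 - 8 ≡ 10; y = λ·(2 - 10) - 18 ≡ 0. → (10, 0)
7P: (10, 0) + (6, 9). λ = (9 - 0)/(6 - 10) ≡ 9/19 mod 23. 19⁻¹ ≡ 17 (mod 23) since 19·17 = 323 ≡ 1, so λ ≡ 15.
  x = λ² - 10 - 6 = 225 - 16 ≡ 2; y = λ·(10 - 2) - 0 ≡ 5. → (2, 5)
8P: (2, 5) + (6, 9). λ = (9 - 5)/(6 - 2) ≡ 4/4 mod 23. 4⁻¹ ≡ 6 (mod 23), so λ ≡ 1.
  x = λ² - 2 - 6 = 1 - 8 ≡ 16; y = λ·(2 - 16) - 5 ≡ 4. → (16, 4)
9P: (16, 4) + (6, 9). λ = (9 - 4)/(6 - 16) ≡ 5/13 mod 23. 13⁻¹ ≡ 16 (mod 23), so λ ≡ 11.
  x = λ² - 16 - 6 = 121 - 22 ≡ 7; y = λ·(16 - 7) - 4 ≡ 3. → (7, 3)
10P: (7, 3) + (6, 9). λ = (9 - 3)/(6 - 7) ≡ 6/22 mod 23. 22⁻¹ ≡ 22 (mod 23), so λ ≡ 17.
  x = λ² - 7 - 6 = 289 - 13 ≡ 0; y = λ·(7 - 0) - 3 ≡ 1. → (0, 1)
11P: (0, 1) + (6, 9). λ = (9 - 1)/(6 - 0) ≡ 8/6 mod 23. 6⁻¹ ≡ 4 (mod 23) since 6·4 = 24 ≡ 1, so λ ≡ 9.
  x = λ² - 0 - 6 = 81 - 6 ≡ 6; y = λ·(0 - 6) - 1 ≡ 14. → (6, 14)
12P: (6, 14) + (6, 9): same x and y₁ ≡ -y₂, so the sum is O.
12P = O, so the order is 12.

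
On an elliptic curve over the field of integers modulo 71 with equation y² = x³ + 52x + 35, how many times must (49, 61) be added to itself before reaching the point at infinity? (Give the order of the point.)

2P: tangent at (49, 61): λ = (3·49² + 52)/(2·61) ≡ 13/51. 51⁻¹ ≡ 39 (mod 71) since 51·39 = 1989 ≡ 1, so λ ≡ 13·39 ≡ 10.
  x = λ² - 49 - 49 = 100 - 98 ≡ 2; y = λ·(49 - 2) - 61 ≡ 54. → (2, 54)
3P: (2, 54) + (49, 61). λ = (61 - 54)/(49 - 2) ≡ 7/47 mod 71. 47⁻¹ ≡ 68 (mod 71), so λ ≡ 50.
  x = λ² - 2 - 49 = 2500 - 51 ≡ 35; y = λ·(2 - 35) - 54 ≡ 0. → (35, 0)
4P: (35, 0) + (49, 61). λ = (61 - 0)/(49 - 35) ≡ 61/14 mod 71. 14⁻¹ ≡ 66 (mod 71), so λ ≡ 50.
  x = λ² - 35 - 49 = 2500 - 84 ≡ 2; y = λ·(35 - 2) - 0 ≡ 17. → (2, 17)
5P: (2, 17) + (49, 61). λ = (61 - 17)/(49 - 2) ≡ 44/47 mod 71. 47⁻¹ ≡ 68 (mod 71) since 47·68 = 3196 ≡ 1, so λ ≡ 10.
  x = λ² - 2 - 49 = 100 - 51 ≡ 49; y = λ·(2 - 49) - 17 ≡ 10. → (49, 10)
6P: (49, 10) + (49, 61): same x and y₁ ≡ -y₂, so the sum is the point at infinity.
6P = the point at infinity, so the order is 6.

6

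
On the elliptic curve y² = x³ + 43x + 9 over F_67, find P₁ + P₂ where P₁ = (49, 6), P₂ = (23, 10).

(20, 5)

(49, 6) + (23, 10). λ = (10 - 6)/(23 - 49) ≡ 4/41 mod 67. 41⁻¹ ≡ 18 (mod 67), so λ ≡ 5.
  x = λ² - 49 - 23 = 25 - 72 ≡ 20; y = λ·(49 - 20) - 6 ≡ 5. → (20, 5)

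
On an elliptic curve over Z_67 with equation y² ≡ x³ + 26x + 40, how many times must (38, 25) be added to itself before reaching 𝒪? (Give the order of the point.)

2P: tangent at (38, 25): λ = (3·38² + 26)/(2·25) ≡ 3/50. 50⁻¹ ≡ 63 (mod 67) since 50·63 = 3150 ≡ 1, so λ ≡ 3·63 ≡ 55.
  x = λ² - 38 - 38 = 3025 - 76 ≡ 1; y = λ·(38 - 1) - 25 ≡ 0. → (1, 0)
3P: (1, 0) + (38, 25). λ = (25 - 0)/(38 - 1) ≡ 25/37 mod 67. 37⁻¹ ≡ 29 (mod 67), so λ ≡ 55.
  x = λ² - 1 - 38 = 3025 - 39 ≡ 38; y = λ·(1 - 38) - 0 ≡ 42. → (38, 42)
4P: (38, 42) + (38, 25): same x and y₁ ≡ -y₂, so the sum is 𝒪.
4P = 𝒪, so the order is 4.

4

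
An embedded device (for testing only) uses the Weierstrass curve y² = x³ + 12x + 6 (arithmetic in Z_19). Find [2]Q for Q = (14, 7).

(8, 14)

tangent at (14, 7): λ = (3·14² + 12)/(2·7) ≡ 11/14. 14⁻¹ ≡ 15 (mod 19), so λ ≡ 11·15 ≡ 13.
  x = λ² - 14 - 14 = 169 - 28 ≡ 8; y = λ·(14 - 8) - 7 ≡ 14. → (8, 14)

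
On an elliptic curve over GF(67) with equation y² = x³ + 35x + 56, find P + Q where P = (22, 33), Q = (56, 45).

(29, 0)

(22, 33) + (56, 45). λ = (45 - 33)/(56 - 22) ≡ 12/34 mod 67. 34⁻¹ ≡ 2 (mod 67) since 34·2 = 68 ≡ 1, so λ ≡ 24.
  x = λ² - 22 - 56 = 576 - 78 ≡ 29; y = λ·(22 - 29) - 33 ≡ 0. → (29, 0)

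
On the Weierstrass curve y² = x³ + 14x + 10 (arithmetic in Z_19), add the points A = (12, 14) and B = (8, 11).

(12, 14) + (8, 11). λ = (11 - 14)/(8 - 12) ≡ 16/15 mod 19. 15⁻¹ ≡ 14 (mod 19) since 15·14 = 210 ≡ 1, so λ ≡ 15.
  x = λ² - 12 - 8 = 225 - 20 ≡ 15; y = λ·(12 - 15) - 14 ≡ 17. → (15, 17)

(15, 17)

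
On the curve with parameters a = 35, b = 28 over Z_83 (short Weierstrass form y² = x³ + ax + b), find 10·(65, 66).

(62, 65)

Write G = (65, 66).
Repeated addition: build up to 10G.
2G: tangent at (65, 66): λ = (3·65² + 35)/(2·66) ≡ 11/49. 49⁻¹ ≡ 61 (mod 83) since 49·61 = 2989 ≡ 1, so λ ≡ 11·61 ≡ 7.
  x = λ² - 65 - 65 = 49 - 130 ≡ 2; y = λ·(65 - 2) - 66 ≡ 43. → (2, 43)
3G: (2, 43) + (65, 66). λ = (66 - 43)/(65 - 2) ≡ 23/63 mod 83. 63⁻¹ ≡ 29 (mod 83) since 63·29 = 1827 ≡ 1, so λ ≡ 3.
  x = λ² - 2 - 65 = 9 - 67 ≡ 25; y = λ·(2 - 25) - 43 ≡ 54. → (25, 54)
4G: (25, 54) + (65, 66). λ = (66 - 54)/(65 - 25) ≡ 12/40 mod 83. 40⁻¹ ≡ 27 (mod 83) since 40·27 = 1080 ≡ 1, so λ ≡ 75.
  x = λ² - 25 - 65 = 5625 - 90 ≡ 57; y = λ·(25 - 57) - 54 ≡ 36. → (57, 36)
5G: (57, 36) + (65, 66). λ = (66 - 36)/(65 - 57) ≡ 30/8 mod 83. 8⁻¹ ≡ 52 (mod 83), so λ ≡ 66.
  x = λ² - 57 - 65 = 4356 - 122 ≡ 1; y = λ·(57 - 1) - 36 ≡ 8. → (1, 8)
6G: (1, 8) + (65, 66). λ = (66 - 8)/(65 - 1) ≡ 58/64 mod 83. 64⁻¹ ≡ 48 (mod 83), so λ ≡ 45.
  x = λ² - 1 - 65 = 2025 - 66 ≡ 50; y = λ·(1 - 50) - 8 ≡ 28. → (50, 28)
7G: (50, 28) + (65, 66). λ = (66 - 28)/(65 - 50) ≡ 38/15 mod 83. 15⁻¹ ≡ 72 (mod 83), so λ ≡ 80.
  x = λ² - 50 - 65 = 6400 - 115 ≡ 60; y = λ·(50 - 60) - 28 ≡ 2. → (60, 2)
8G: (60, 2) + (65, 66). λ = (66 - 2)/(65 - 60) ≡ 64/5 mod 83. 5⁻¹ ≡ 50 (mod 83) since 5·50 = 250 ≡ 1, so λ ≡ 46.
  x = λ² - 60 - 65 = 2116 - 125 ≡ 82; y = λ·(60 - 82) - 2 ≡ 65. → (82, 65)
9G: (82, 65) + (65, 66). λ = (66 - 65)/(65 - 82) ≡ 1/66 mod 83. 66⁻¹ ≡ 39 (mod 83), so λ ≡ 39.
  x = λ² - 82 - 65 = 1521 - 147 ≡ 46; y = λ·(82 - 46) - 65 ≡ 11. → (46, 11)
10G: (46, 11) + (65, 66). λ = (66 - 11)/(65 - 46) ≡ 55/19 mod 83. 19⁻¹ ≡ 35 (mod 83) since 19·35 = 665 ≡ 1, so λ ≡ 16.
  x = λ² - 46 - 65 = 256 - 111 ≡ 62; y = λ·(46 - 62) - 11 ≡ 65. → (62, 65)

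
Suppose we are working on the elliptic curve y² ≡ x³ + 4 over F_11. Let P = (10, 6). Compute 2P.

(0, 2)

tangent at (10, 6): λ = (3·10² + 0)/(2·6) ≡ 3/1. 1⁻¹ ≡ 1 (mod 11) since 1·1 = 1 ≡ 1, so λ ≡ 3·1 ≡ 3.
  x = λ² - 10 - 10 = 9 - 20 ≡ 0; y = λ·(10 - 0) - 6 ≡ 2. → (0, 2)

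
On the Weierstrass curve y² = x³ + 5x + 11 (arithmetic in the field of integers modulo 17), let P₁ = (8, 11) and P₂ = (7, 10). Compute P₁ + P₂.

(3, 11)

(8, 11) + (7, 10). λ = (10 - 11)/(7 - 8) ≡ 16/16 mod 17. 16⁻¹ ≡ 16 (mod 17), so λ ≡ 1.
  x = λ² - 8 - 7 = 1 - 15 ≡ 3; y = λ·(8 - 3) - 11 ≡ 11. → (3, 11)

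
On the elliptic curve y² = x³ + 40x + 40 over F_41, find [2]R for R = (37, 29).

tangent at (37, 29): λ = (3·37² + 40)/(2·29) ≡ 6/17. 17⁻¹ ≡ 29 (mod 41), so λ ≡ 6·29 ≡ 10.
  x = λ² - 37 - 37 = 100 - 74 ≡ 26; y = λ·(37 - 26) - 29 ≡ 40. → (26, 40)

(26, 40)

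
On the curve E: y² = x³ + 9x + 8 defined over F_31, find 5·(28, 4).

(28, 4)

Write P = (28, 4).
Repeated addition: build up to 5P.
2P: tangent at (28, 4): λ = (3·28² + 9)/(2·4) ≡ 5/8. 8⁻¹ ≡ 4 (mod 31), so λ ≡ 5·4 ≡ 20.
  x = λ² - 28 - 28 = 400 - 56 ≡ 3; y = λ·(28 - 3) - 4 ≡ 0. → (3, 0)
3P: (3, 0) + (28, 4). λ = (4 - 0)/(28 - 3) ≡ 4/25 mod 31. 25⁻¹ ≡ 5 (mod 31), so λ ≡ 20.
  x = λ² - 3 - 28 = 400 - 31 ≡ 28; y = λ·(3 - 28) - 0 ≡ 27. → (28, 27)
4P: (28, 27) + (28, 4): same x and y₁ ≡ -y₂, so the sum is O.
5P: O + (28, 4) = (28, 4) (identity).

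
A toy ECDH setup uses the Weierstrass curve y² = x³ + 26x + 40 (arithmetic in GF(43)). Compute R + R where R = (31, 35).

(19, 30)

tangent at (31, 35): λ = (3·31² + 26)/(2·35) ≡ 28/27. 27⁻¹ ≡ 8 (mod 43), so λ ≡ 28·8 ≡ 9.
  x = λ² - 31 - 31 = 81 - 62 ≡ 19; y = λ·(31 - 19) - 35 ≡ 30. → (19, 30)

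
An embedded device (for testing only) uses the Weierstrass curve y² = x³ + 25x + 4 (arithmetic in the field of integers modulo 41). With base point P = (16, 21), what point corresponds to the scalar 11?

(16, 21)

Repeated addition: build up to 11P.
2P: tangent at (16, 21): λ = (3·16² + 25)/(2·21) ≡ 14/1. 1⁻¹ ≡ 1 (mod 41), so λ ≡ 14·1 ≡ 14.
  x = λ² - 16 - 16 = 196 - 32 ≡ 0; y = λ·(16 - 0) - 21 ≡ 39. → (0, 39)
3P: (0, 39) + (16, 21). λ = (21 - 39)/(16 - 0) ≡ 23/16 mod 41. 16⁻¹ ≡ 18 (mod 41) since 16·18 = 288 ≡ 1, so λ ≡ 4.
  x = λ² - 0 - 16 = 16 - 16 ≡ 0; y = λ·(0 - 0) - 39 ≡ 2. → (0, 2)
4P: (0, 2) + (16, 21). λ = (21 - 2)/(16 - 0) ≡ 19/16 mod 41. 16⁻¹ ≡ 18 (mod 41), so λ ≡ 14.
  x = λ² - 0 - 16 = 196 - 16 ≡ 16; y = λ·(0 - 16) - 2 ≡ 20. → (16, 20)
5P: (16, 20) + (16, 21): same x and y₁ ≡ -y₂, so the sum is O.
6P: O + (16, 21) = (16, 21) (identity).
7P: tangent at (16, 21): λ = (3·16² + 25)/(2·21) ≡ 14/1. 1⁻¹ ≡ 1 (mod 41), so λ ≡ 14·1 ≡ 14.
  x = λ² - 16 - 16 = 196 - 32 ≡ 0; y = λ·(16 - 0) - 21 ≡ 39. → (0, 39)
8P: (0, 39) + (16, 21). λ = (21 - 39)/(16 - 0) ≡ 23/16 mod 41. 16⁻¹ ≡ 18 (mod 41), so λ ≡ 4.
  x = λ² - 0 - 16 = 16 - 16 ≡ 0; y = λ·(0 - 0) - 39 ≡ 2. → (0, 2)
9P: (0, 2) + (16, 21). λ = (21 - 2)/(16 - 0) ≡ 19/16 mod 41. 16⁻¹ ≡ 18 (mod 41), so λ ≡ 14.
  x = λ² - 0 - 16 = 196 - 16 ≡ 16; y = λ·(0 - 16) - 2 ≡ 20. → (16, 20)
10P: (16, 20) + (16, 21): same x and y₁ ≡ -y₂, so the sum is O.
11P: O + (16, 21) = (16, 21) (identity).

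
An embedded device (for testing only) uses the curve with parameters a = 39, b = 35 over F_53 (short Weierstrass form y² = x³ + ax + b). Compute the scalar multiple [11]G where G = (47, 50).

Double-and-add on 11 = (1011)₂. Start with G = (47, 50) for the leading 1-bit.
double: tangent at (47, 50): λ = (3·47² + 39)/(2·50) ≡ 41/47. 47⁻¹ ≡ 44 (mod 53), so λ ≡ 41·44 ≡ 2.
  x = λ² - 47 - 47 = 4 - 94 ≡ 16; y = λ·(47 - 16) - 50 ≡ 12. → (16, 12)
double: tangent at (16, 12): λ = (3·16² + 39)/(2·12) ≡ 12/24. 24⁻¹ ≡ 42 (mod 53) since 24·42 = 1008 ≡ 1, so λ ≡ 12·42 ≡ 27.
  x = λ² - 16 - 16 = 729 - 32 ≡ 8; y = λ·(16 - 8) - 12 ≡ 45. → (8, 45)
add G: (8, 45) + (47, 50). λ = (50 - 45)/(47 - 8) ≡ 5/39 mod 53. 39⁻¹ ≡ 34 (mod 53), so λ ≡ 11.
  x = λ² - 8 - 47 = 121 - 55 ≡ 13; y = λ·(8 - 13) - 45 ≡ 6. → (13, 6)
double: tangent at (13, 6): λ = (3·13² + 39)/(2·6) ≡ 16/12. 12⁻¹ ≡ 31 (mod 53), so λ ≡ 16·31 ≡ 19.
  x = λ² - 13 - 13 = 361 - 26 ≡ 17; y = λ·(13 - 17) - 6 ≡ 24. → (17, 24)
add G: (17, 24) + (47, 50). λ = (50 - 24)/(47 - 17) ≡ 26/30 mod 53. 30⁻¹ ≡ 23 (mod 53) since 30·23 = 690 ≡ 1, so λ ≡ 15.
  x = λ² - 17 - 47 = 225 - 64 ≡ 2; y = λ·(17 - 2) - 24 ≡ 42. → (2, 42)

(2, 42)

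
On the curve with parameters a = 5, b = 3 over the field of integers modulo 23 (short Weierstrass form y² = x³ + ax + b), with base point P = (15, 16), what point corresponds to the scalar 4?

(21, 13)

Repeated addition: build up to 4P.
2P: tangent at (15, 16): λ = (3·15² + 5)/(2·16) ≡ 13/9. 9⁻¹ ≡ 18 (mod 23), so λ ≡ 13·18 ≡ 4.
  x = λ² - 15 - 15 = 16 - 30 ≡ 9; y = λ·(15 - 9) - 16 ≡ 8. → (9, 8)
3P: (9, 8) + (15, 16). λ = (16 - 8)/(15 - 9) ≡ 8/6 mod 23. 6⁻¹ ≡ 4 (mod 23), so λ ≡ 9.
  x = λ² - 9 - 15 = 81 - 24 ≡ 11; y = λ·(9 - 11) - 8 ≡ 20. → (11, 20)
4P: (11, 20) + (15, 16). λ = (16 - 20)/(15 - 11) ≡ 19/4 mod 23. 4⁻¹ ≡ 6 (mod 23) since 4·6 = 24 ≡ 1, so λ ≡ 22.
  x = λ² - 11 - 15 = 484 - 26 ≡ 21; y = λ·(11 - 21) - 20 ≡ 13. → (21, 13)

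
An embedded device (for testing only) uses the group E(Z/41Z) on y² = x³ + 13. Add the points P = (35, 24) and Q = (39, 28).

(9, 2)

(35, 24) + (39, 28). λ = (28 - 24)/(39 - 35) ≡ 4/4 mod 41. 4⁻¹ ≡ 31 (mod 41), so λ ≡ 1.
  x = λ² - 35 - 39 = 1 - 74 ≡ 9; y = λ·(35 - 9) - 24 ≡ 2. → (9, 2)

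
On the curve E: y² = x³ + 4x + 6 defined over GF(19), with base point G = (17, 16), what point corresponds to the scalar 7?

(0, 14)

Repeated addition: build up to 7G.
2G: tangent at (17, 16): λ = (3·17² + 4)/(2·16) ≡ 16/13. 13⁻¹ ≡ 3 (mod 19) since 13·3 = 39 ≡ 1, so λ ≡ 16·3 ≡ 10.
  x = λ² - 17 - 17 = 100 - 34 ≡ 9; y = λ·(17 - 9) - 16 ≡ 7. → (9, 7)
3G: (9, 7) + (17, 16). λ = (16 - 7)/(17 - 9) ≡ 9/8 mod 19. 8⁻¹ ≡ 12 (mod 19), so λ ≡ 13.
  x = λ² - 9 - 17 = 169 - 26 ≡ 10; y = λ·(9 - 10) - 7 ≡ 18. → (10, 18)
4G: (10, 18) + (17, 16). λ = (16 - 18)/(17 - 10) ≡ 17/7 mod 19. 7⁻¹ ≡ 11 (mod 19), so λ ≡ 16.
  x = λ² - 10 - 17 = 256 - 27 ≡ 1; y = λ·(10 - 1) - 18 ≡ 12. → (1, 12)
5G: (1, 12) + (17, 16). λ = (16 - 12)/(17 - 1) ≡ 4/16 mod 19. 16⁻¹ ≡ 6 (mod 19), so λ ≡ 5.
  x = λ² - 1 - 17 = 25 - 18 ≡ 7; y = λ·(1 - 7) - 12 ≡ 15. → (7, 15)
6G: (7, 15) + (17, 16). λ = (16 - 15)/(17 - 7) ≡ 1/10 mod 19. 10⁻¹ ≡ 2 (mod 19), so λ ≡ 2.
  x = λ² - 7 - 17 = 4 - 24 ≡ 18; y = λ·(7 - 18) - 15 ≡ 1. → (18, 1)
7G: (18, 1) + (17, 16). λ = (16 - 1)/(17 - 18) ≡ 15/18 mod 19. 18⁻¹ ≡ 18 (mod 19) since 18·18 = 324 ≡ 1, so λ ≡ 4.
  x = λ² - 18 - 17 = 16 - 35 ≡ 0; y = λ·(18 - 0) - 1 ≡ 14. → (0, 14)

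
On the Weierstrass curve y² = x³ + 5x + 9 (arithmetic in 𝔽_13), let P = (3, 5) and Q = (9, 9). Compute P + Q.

(3, 5) + (9, 9). λ = (9 - 5)/(9 - 3) ≡ 4/6 mod 13. 6⁻¹ ≡ 11 (mod 13) since 6·11 = 66 ≡ 1, so λ ≡ 5.
  x = λ² - 3 - 9 = 25 - 12 ≡ 0; y = λ·(3 - 0) - 5 ≡ 10. → (0, 10)

(0, 10)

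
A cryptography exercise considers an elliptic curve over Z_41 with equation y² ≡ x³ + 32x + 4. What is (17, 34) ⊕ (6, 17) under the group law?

(17, 34) + (6, 17). λ = (17 - 34)/(6 - 17) ≡ 24/30 mod 41. 30⁻¹ ≡ 26 (mod 41), so λ ≡ 9.
  x = λ² - 17 - 6 = 81 - 23 ≡ 17; y = λ·(17 - 17) - 34 ≡ 7. → (17, 7)

(17, 7)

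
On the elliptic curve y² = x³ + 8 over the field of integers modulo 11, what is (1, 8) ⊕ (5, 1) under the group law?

(1, 8) + (5, 1). λ = (1 - 8)/(5 - 1) ≡ 4/4 mod 11. 4⁻¹ ≡ 3 (mod 11), so λ ≡ 1.
  x = λ² - 1 - 5 = 1 - 6 ≡ 6; y = λ·(1 - 6) - 8 ≡ 9. → (6, 9)

(6, 9)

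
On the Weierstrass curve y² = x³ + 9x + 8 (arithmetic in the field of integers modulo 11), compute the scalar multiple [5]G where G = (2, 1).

(4, 8)

Double-and-add on 5 = (101)₂. Start with G = (2, 1) for the leading 1-bit.
double: tangent at (2, 1): λ = (3·2² + 9)/(2·1) ≡ 10/2. 2⁻¹ ≡ 6 (mod 11), so λ ≡ 10·6 ≡ 5.
  x = λ² - 2 - 2 = 25 - 4 ≡ 10; y = λ·(2 - 10) - 1 ≡ 3. → (10, 3)
double: tangent at (10, 3): λ = (3·10² + 9)/(2·3) ≡ 1/6. 6⁻¹ ≡ 2 (mod 11), so λ ≡ 1·2 ≡ 2.
  x = λ² - 10 - 10 = 4 - 20 ≡ 6; y = λ·(10 - 6) - 3 ≡ 5. → (6, 5)
add G: (6, 5) + (2, 1). λ = (1 - 5)/(2 - 6) ≡ 7/7 mod 11. 7⁻¹ ≡ 8 (mod 11) since 7·8 = 56 ≡ 1, so λ ≡ 1.
  x = λ² - 6 - 2 = 1 - 8 ≡ 4; y = λ·(6 - 4) - 5 ≡ 8. → (4, 8)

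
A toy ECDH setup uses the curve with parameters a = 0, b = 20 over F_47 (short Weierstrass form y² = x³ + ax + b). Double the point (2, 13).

(4, 15)

tangent at (2, 13): λ = (3·2² + 0)/(2·13) ≡ 12/26. 26⁻¹ ≡ 38 (mod 47), so λ ≡ 12·38 ≡ 33.
  x = λ² - 2 - 2 = 1089 - 4 ≡ 4; y = λ·(2 - 4) - 13 ≡ 15. → (4, 15)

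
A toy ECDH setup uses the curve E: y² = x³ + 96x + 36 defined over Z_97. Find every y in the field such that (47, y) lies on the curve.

33, 64

x³ + 96x + 36 = 108371 ≡ 22 (mod 97).
Square roots of 22 mod 97: 33 and 64 (since 33² = 1089 ≡ 22).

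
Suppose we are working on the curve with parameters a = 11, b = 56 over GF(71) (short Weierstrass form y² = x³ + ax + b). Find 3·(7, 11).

Write P = (7, 11).
Repeated addition: build up to 3P.
2P: tangent at (7, 11): λ = (3·7² + 11)/(2·11) ≡ 16/22. 22⁻¹ ≡ 42 (mod 71), so λ ≡ 16·42 ≡ 33.
  x = λ² - 7 - 7 = 1089 - 14 ≡ 10; y = λ·(7 - 10) - 11 ≡ 32. → (10, 32)
3P: (10, 32) + (7, 11). λ = (11 - 32)/(7 - 10) ≡ 50/68 mod 71. 68⁻¹ ≡ 47 (mod 71) since 68·47 = 3196 ≡ 1, so λ ≡ 7.
  x = λ² - 10 - 7 = 49 - 17 ≡ 32; y = λ·(10 - 32) - 32 ≡ 27. → (32, 27)

(32, 27)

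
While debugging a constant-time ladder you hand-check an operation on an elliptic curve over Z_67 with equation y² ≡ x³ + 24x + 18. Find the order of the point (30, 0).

2P: (30, 0) + (30, 0): same x and y₁ ≡ -y₂, so the sum is O.
2P = O, so the order is 2.

2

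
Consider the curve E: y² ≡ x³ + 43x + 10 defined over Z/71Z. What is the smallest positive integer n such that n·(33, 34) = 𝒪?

2P: tangent at (33, 34): λ = (3·33² + 43)/(2·34) ≡ 44/68. 68⁻¹ ≡ 47 (mod 71), so λ ≡ 44·47 ≡ 9.
  x = λ² - 33 - 33 = 81 - 66 ≡ 15; y = λ·(33 - 15) - 34 ≡ 57. → (15, 57)
3P: (15, 57) + (33, 34). λ = (34 - 57)/(33 - 15) ≡ 48/18 mod 71. 18⁻¹ ≡ 4 (mod 71), so λ ≡ 50.
  x = λ² - 15 - 33 = 2500 - 48 ≡ 38; y = λ·(15 - 38) - 57 ≡ 0. → (38, 0)
4P: (38, 0) + (33, 34). λ = (34 - 0)/(33 - 38) ≡ 34/66 mod 71. 66⁻¹ ≡ 14 (mod 71) since 66·14 = 924 ≡ 1, so λ ≡ 50.
  x = λ² - 38 - 33 = 2500 - 71 ≡ 15; y = λ·(38 - 15) - 0 ≡ 14. → (15, 14)
5P: (15, 14) + (33, 34). λ = (34 - 14)/(33 - 15) ≡ 20/18 mod 71. 18⁻¹ ≡ 4 (mod 71), so λ ≡ 9.
  x = λ² - 15 - 33 = 81 - 48 ≡ 33; y = λ·(15 - 33) - 14 ≡ 37. → (33, 37)
6P: (33, 37) + (33, 34): same x and y₁ ≡ -y₂, so the sum is 𝒪.
6P = 𝒪, so the order is 6.

6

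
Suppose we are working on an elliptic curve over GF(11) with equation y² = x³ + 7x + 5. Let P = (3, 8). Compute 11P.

Double-and-add on 11 = (1011)₂. Start with P = (3, 8) for the leading 1-bit.
double: tangent at (3, 8): λ = (3·3² + 7)/(2·8) ≡ 1/5. 5⁻¹ ≡ 9 (mod 11), so λ ≡ 1·9 ≡ 9.
  x = λ² - 3 - 3 = 81 - 6 ≡ 9; y = λ·(3 - 9) - 8 ≡ 4. → (9, 4)
double: tangent at (9, 4): λ = (3·9² + 7)/(2·4) ≡ 8/8. 8⁻¹ ≡ 7 (mod 11) since 8·7 = 56 ≡ 1, so λ ≡ 8·7 ≡ 1.
  x = λ² - 9 - 9 = 1 - 18 ≡ 5; y = λ·(9 - 5) - 4 ≡ 0. → (5, 0)
add P: (5, 0) + (3, 8). λ = (8 - 0)/(3 - 5) ≡ 8/9 mod 11. 9⁻¹ ≡ 5 (mod 11), so λ ≡ 7.
  x = λ² - 5 - 3 = 49 - 8 ≡ 8; y = λ·(5 - 8) - 0 ≡ 1. → (8, 1)
double: tangent at (8, 1): λ = (3·8² + 7)/(2·1) ≡ 1/2. 2⁻¹ ≡ 6 (mod 11), so λ ≡ 1·6 ≡ 6.
  x = λ² - 8 - 8 = 36 - 16 ≡ 9; y = λ·(8 - 9) - 1 ≡ 4. → (9, 4)
add P: (9, 4) + (3, 8). λ = (8 - 4)/(3 - 9) ≡ 4/5 mod 11. 5⁻¹ ≡ 9 (mod 11) since 5·9 = 45 ≡ 1, so λ ≡ 3.
  x = λ² - 9 - 3 = 9 - 12 ≡ 8; y = λ·(9 - 8) - 4 ≡ 10. → (8, 10)

(8, 10)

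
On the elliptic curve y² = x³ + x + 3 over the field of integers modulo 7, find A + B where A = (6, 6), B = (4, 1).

(6, 6) + (4, 1). λ = (1 - 6)/(4 - 6) ≡ 2/5 mod 7. 5⁻¹ ≡ 3 (mod 7), so λ ≡ 6.
  x = λ² - 6 - 4 = 36 - 10 ≡ 5; y = λ·(6 - 5) - 6 ≡ 0. → (5, 0)

(5, 0)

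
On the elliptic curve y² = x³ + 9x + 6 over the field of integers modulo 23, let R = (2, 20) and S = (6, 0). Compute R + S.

(17, 9)

(2, 20) + (6, 0). λ = (0 - 20)/(6 - 2) ≡ 3/4 mod 23. 4⁻¹ ≡ 6 (mod 23) since 4·6 = 24 ≡ 1, so λ ≡ 18.
  x = λ² - 2 - 6 = 324 - 8 ≡ 17; y = λ·(2 - 17) - 20 ≡ 9. → (17, 9)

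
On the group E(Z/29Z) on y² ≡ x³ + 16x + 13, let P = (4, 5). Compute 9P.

(22, 14)

Double-and-add on 9 = (1001)₂. Start with P = (4, 5) for the leading 1-bit.
double: tangent at (4, 5): λ = (3·4² + 16)/(2·5) ≡ 6/10. 10⁻¹ ≡ 3 (mod 29) since 10·3 = 30 ≡ 1, so λ ≡ 6·3 ≡ 18.
  x = λ² - 4 - 4 = 324 - 8 ≡ 26; y = λ·(4 - 26) - 5 ≡ 5. → (26, 5)
double: tangent at (26, 5): λ = (3·26² + 16)/(2·5) ≡ 14/10. 10⁻¹ ≡ 3 (mod 29), so λ ≡ 14·3 ≡ 13.
  x = λ² - 26 - 26 = 169 - 52 ≡ 1; y = λ·(26 - 1) - 5 ≡ 1. → (1, 1)
double: tangent at (1, 1): λ = (3·1² + 16)/(2·1) ≡ 19/2. 2⁻¹ ≡ 15 (mod 29), so λ ≡ 19·15 ≡ 24.
  x = λ² - 1 - 1 = 576 - 2 ≡ 23; y = λ·(1 - 23) - 1 ≡ 22. → (23, 22)
add P: (23, 22) + (4, 5). λ = (5 - 22)/(4 - 23) ≡ 12/10 mod 29. 10⁻¹ ≡ 3 (mod 29) since 10·3 = 30 ≡ 1, so λ ≡ 7.
  x = λ² - 23 - 4 = 49 - 27 ≡ 22; y = λ·(23 - 22) - 22 ≡ 14. → (22, 14)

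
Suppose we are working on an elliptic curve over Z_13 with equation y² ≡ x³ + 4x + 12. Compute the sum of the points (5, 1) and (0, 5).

(5, 12)

(5, 1) + (0, 5). λ = (5 - 1)/(0 - 5) ≡ 4/8 mod 13. 8⁻¹ ≡ 5 (mod 13) since 8·5 = 40 ≡ 1, so λ ≡ 7.
  x = λ² - 5 - 0 = 49 - 5 ≡ 5; y = λ·(5 - 5) - 1 ≡ 12. → (5, 12)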